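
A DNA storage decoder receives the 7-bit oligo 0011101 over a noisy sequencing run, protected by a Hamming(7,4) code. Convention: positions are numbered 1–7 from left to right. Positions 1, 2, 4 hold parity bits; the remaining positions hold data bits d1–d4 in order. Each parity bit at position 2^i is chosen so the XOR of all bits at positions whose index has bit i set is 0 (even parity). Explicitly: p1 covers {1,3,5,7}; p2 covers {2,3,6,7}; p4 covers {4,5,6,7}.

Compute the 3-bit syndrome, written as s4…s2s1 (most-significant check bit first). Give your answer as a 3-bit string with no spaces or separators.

101

s1 (pos 1,3,5,7): 0⊕1⊕1⊕1 = 1
s2 (pos 2,3,6,7): 0⊕1⊕0⊕1 = 0
s4 (pos 4,5,6,7): 1⊕1⊕0⊕1 = 1
Syndrome s4…s1 = 101 → error at position 5.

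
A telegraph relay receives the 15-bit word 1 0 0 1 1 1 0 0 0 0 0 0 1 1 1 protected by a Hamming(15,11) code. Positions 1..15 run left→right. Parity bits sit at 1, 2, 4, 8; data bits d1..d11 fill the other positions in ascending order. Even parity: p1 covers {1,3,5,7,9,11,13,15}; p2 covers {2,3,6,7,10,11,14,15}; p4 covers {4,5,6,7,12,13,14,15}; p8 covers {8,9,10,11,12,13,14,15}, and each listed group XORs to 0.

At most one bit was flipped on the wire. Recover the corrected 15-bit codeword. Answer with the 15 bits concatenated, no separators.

s1 (pos 1,3,5,7,9,11,13,15): 1⊕0⊕1⊕0⊕0⊕0⊕1⊕1 = 0
s2 (pos 2,3,6,7,10,11,14,15): 0⊕0⊕1⊕0⊕0⊕0⊕1⊕1 = 1
s4 (pos 4,5,6,7,12,13,14,15): 1⊕1⊕1⊕0⊕0⊕1⊕1⊕1 = 0
s8 (pos 8,9,10,11,12,13,14,15): 0⊕0⊕0⊕0⊕0⊕1⊕1⊕1 = 1
Syndrome s8…s1 = 1010 → error at position 10.
Flip position 10: 100111000000111 → 100111000100111

100111000100111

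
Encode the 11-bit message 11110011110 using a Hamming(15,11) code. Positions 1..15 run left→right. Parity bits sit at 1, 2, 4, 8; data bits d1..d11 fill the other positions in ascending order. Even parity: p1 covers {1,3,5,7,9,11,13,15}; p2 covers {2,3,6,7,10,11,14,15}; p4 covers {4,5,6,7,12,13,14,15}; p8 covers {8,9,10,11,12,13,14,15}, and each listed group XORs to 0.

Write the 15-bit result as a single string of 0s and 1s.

Place data at non-parity positions: p1 p2 1 p4 1 1 1 p8 0 0 1 1 1 1 0
p1 (pos 1,3,5,7,9,11,13,15): XOR of data positions = 1⊕1⊕1⊕0⊕1⊕1⊕0 = 1
p2 (pos 2,3,6,7,10,11,14,15): XOR of data positions = 1⊕1⊕1⊕0⊕1⊕1⊕0 = 1
p4 (pos 4,5,6,7,12,13,14,15): XOR of data positions = 1⊕1⊕1⊕1⊕1⊕1⊕0 = 0
p8 (pos 8,9,10,11,12,13,14,15): XOR of data positions = 0⊕0⊕1⊕1⊕1⊕1⊕0 = 0
Codeword: 111011100011110

111011100011110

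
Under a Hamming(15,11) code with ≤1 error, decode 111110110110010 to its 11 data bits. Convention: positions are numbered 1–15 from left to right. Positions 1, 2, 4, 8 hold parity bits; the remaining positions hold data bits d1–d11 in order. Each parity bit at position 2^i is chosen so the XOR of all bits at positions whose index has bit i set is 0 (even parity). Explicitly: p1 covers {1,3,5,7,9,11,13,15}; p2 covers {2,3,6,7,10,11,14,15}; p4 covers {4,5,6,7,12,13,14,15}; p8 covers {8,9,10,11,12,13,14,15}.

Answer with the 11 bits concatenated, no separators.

s1 (pos 1,3,5,7,9,11,13,15): 1⊕1⊕1⊕1⊕0⊕1⊕0⊕0 = 1
s2 (pos 2,3,6,7,10,11,14,15): 1⊕1⊕0⊕1⊕1⊕1⊕1⊕0 = 0
s4 (pos 4,5,6,7,12,13,14,15): 1⊕1⊕0⊕1⊕0⊕0⊕1⊕0 = 0
s8 (pos 8,9,10,11,12,13,14,15): 1⊕0⊕1⊕1⊕0⊕0⊕1⊕0 = 0
Syndrome s8…s1 = 0001 → error at position 1.
Flip position 1: 111110110110010 → 011110110110010
Read data bits from positions 3,5,6,7,9,10,11,12,13,14,15: 11010110010

11010110010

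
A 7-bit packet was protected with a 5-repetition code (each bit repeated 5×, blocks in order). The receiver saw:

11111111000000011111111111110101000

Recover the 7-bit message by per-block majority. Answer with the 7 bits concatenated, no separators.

Block 1 (11111): 5 ones → 1
Block 2 (11100): 3 ones → 1
Block 3 (00000): 0 ones → 0
Block 4 (11111): 5 ones → 1
Block 5 (11111): 5 ones → 1
Block 6 (11101): 4 ones → 1
Block 7 (01000): 1 one → 0

1101110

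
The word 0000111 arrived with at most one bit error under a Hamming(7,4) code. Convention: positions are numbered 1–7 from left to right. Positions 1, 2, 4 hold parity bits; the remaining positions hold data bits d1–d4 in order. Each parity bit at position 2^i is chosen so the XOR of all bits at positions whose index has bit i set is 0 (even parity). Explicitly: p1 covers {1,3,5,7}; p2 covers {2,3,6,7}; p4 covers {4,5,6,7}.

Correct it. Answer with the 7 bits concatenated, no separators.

s1 (pos 1,3,5,7): 0⊕0⊕1⊕1 = 0
s2 (pos 2,3,6,7): 0⊕0⊕1⊕1 = 0
s4 (pos 4,5,6,7): 0⊕1⊕1⊕1 = 1
Syndrome s4…s1 = 100 → error at position 4.
Flip position 4: 0000111 → 0001111

0001111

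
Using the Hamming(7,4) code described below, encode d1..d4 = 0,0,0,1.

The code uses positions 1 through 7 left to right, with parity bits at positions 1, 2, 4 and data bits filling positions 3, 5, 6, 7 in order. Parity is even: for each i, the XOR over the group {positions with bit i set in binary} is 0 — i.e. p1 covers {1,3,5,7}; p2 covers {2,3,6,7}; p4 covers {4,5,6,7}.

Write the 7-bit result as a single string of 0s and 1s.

1101001

Place data at non-parity positions: p1 p2 0 p4 0 0 1
p1 (pos 1,3,5,7): XOR of data positions = 0⊕0⊕1 = 1
p2 (pos 2,3,6,7): XOR of data positions = 0⊕0⊕1 = 1
p4 (pos 4,5,6,7): XOR of data positions = 0⊕0⊕1 = 1
Codeword: 1101001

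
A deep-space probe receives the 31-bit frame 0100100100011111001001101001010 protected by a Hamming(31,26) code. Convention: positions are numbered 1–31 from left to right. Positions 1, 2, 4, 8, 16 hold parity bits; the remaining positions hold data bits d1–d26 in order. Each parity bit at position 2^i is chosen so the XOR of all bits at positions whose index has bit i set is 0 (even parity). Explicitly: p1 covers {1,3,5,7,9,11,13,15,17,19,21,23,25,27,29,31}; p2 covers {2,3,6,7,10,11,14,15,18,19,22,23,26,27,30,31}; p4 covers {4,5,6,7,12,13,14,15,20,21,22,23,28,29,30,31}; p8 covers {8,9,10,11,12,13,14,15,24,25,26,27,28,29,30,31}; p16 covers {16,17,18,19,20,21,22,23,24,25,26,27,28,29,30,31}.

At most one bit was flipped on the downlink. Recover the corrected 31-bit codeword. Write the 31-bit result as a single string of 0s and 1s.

0100100100011111001000101001010

s1 (pos 1,3,5,7,9,11,13,15,17,19,21,23,25,27,29,31): 0⊕0⊕1⊕0⊕0⊕0⊕1⊕1⊕0⊕1⊕0⊕1⊕1⊕0⊕0⊕0 = 0
s2 (pos 2,3,6,7,10,11,14,15,18,19,22,23,26,27,30,31): 1⊕0⊕0⊕0⊕0⊕0⊕1⊕1⊕0⊕1⊕1⊕1⊕0⊕0⊕1⊕0 = 1
s4 (pos 4,5,6,7,12,13,14,15,20,21,22,23,28,29,30,31): 0⊕1⊕0⊕0⊕1⊕1⊕1⊕1⊕0⊕0⊕1⊕1⊕1⊕0⊕1⊕0 = 1
s8 (pos 8,9,10,11,12,13,14,15,24,25,26,27,28,29,30,31): 1⊕0⊕0⊕0⊕1⊕1⊕1⊕1⊕0⊕1⊕0⊕0⊕1⊕0⊕1⊕0 = 0
s16 (pos 16,17,18,19,20,21,22,23,24,25,26,27,28,29,30,31): 1⊕0⊕0⊕1⊕0⊕0⊕1⊕1⊕0⊕1⊕0⊕0⊕1⊕0⊕1⊕0 = 1
Syndrome s16…s1 = 10110 → error at position 22.
Flip position 22: 0100100100011111001001101001010 → 0100100100011111001000101001010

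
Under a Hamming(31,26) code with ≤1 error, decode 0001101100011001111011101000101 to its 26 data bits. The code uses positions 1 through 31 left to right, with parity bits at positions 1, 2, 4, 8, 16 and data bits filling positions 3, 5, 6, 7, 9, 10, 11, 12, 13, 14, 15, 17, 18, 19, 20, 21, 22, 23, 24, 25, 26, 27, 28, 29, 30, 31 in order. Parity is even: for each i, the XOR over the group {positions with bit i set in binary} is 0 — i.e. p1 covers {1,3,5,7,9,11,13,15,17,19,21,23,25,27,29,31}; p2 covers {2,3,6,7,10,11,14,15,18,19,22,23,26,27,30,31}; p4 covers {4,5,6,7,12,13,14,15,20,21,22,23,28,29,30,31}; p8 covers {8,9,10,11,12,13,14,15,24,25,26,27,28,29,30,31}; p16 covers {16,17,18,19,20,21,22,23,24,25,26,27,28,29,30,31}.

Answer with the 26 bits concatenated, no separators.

01010001100111011101000101

s1 (pos 1,3,5,7,9,11,13,15,17,19,21,23,25,27,29,31): 0⊕0⊕1⊕1⊕0⊕0⊕1⊕0⊕1⊕1⊕1⊕1⊕1⊕0⊕1⊕1 = 0
s2 (pos 2,3,6,7,10,11,14,15,18,19,22,23,26,27,30,31): 0⊕0⊕0⊕1⊕0⊕0⊕0⊕0⊕1⊕1⊕1⊕1⊕0⊕0⊕0⊕1 = 0
s4 (pos 4,5,6,7,12,13,14,15,20,21,22,23,28,29,30,31): 1⊕1⊕0⊕1⊕1⊕1⊕0⊕0⊕0⊕1⊕1⊕1⊕0⊕1⊕0⊕1 = 0
s8 (pos 8,9,10,11,12,13,14,15,24,25,26,27,28,29,30,31): 1⊕0⊕0⊕0⊕1⊕1⊕0⊕0⊕0⊕1⊕0⊕0⊕0⊕1⊕0⊕1 = 0
s16 (pos 16,17,18,19,20,21,22,23,24,25,26,27,28,29,30,31): 1⊕1⊕1⊕1⊕0⊕1⊕1⊕1⊕0⊕1⊕0⊕0⊕0⊕1⊕0⊕1 = 0
Syndrome s16…s1 = 00000 → no error.
Read data bits from positions 3,5,6,7,9,10,11,12,13,14,15,17,18,19,20,21,22,23,24,25,26,27,28,29,30,31: 01010001100111011101000101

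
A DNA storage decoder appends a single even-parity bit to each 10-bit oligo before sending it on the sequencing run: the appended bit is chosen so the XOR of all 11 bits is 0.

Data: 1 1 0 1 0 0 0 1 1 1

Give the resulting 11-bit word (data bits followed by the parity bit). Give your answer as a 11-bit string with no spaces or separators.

XOR of the 10 data bits: 1⊕1⊕0⊕1⊕0⊕0⊕0⊕1⊕1⊕1 = 0
Parity bit = 0 (so all 11 bits XOR to 0).

11010001110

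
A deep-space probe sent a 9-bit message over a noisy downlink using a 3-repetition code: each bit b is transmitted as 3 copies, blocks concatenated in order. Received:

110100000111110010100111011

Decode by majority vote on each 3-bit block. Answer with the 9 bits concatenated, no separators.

Block 1 (110): 2 ones → 1
Block 2 (100): 1 one → 0
Block 3 (000): 0 ones → 0
Block 4 (111): 3 ones → 1
Block 5 (110): 2 ones → 1
Block 6 (010): 1 one → 0
Block 7 (100): 1 one → 0
Block 8 (111): 3 ones → 1
Block 9 (011): 2 ones → 1

100110011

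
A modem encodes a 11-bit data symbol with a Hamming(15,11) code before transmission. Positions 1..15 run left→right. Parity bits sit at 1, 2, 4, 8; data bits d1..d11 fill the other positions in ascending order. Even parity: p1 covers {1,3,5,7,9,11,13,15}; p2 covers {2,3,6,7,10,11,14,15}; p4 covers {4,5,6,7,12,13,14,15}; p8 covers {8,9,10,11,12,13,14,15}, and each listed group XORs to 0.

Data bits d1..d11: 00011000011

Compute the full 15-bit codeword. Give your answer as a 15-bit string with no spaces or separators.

Place data at non-parity positions: p1 p2 0 p4 0 0 1 p8 1 0 0 0 0 1 1
p1 (pos 1,3,5,7,9,11,13,15): XOR of data positions = 0⊕0⊕1⊕1⊕0⊕0⊕1 = 1
p2 (pos 2,3,6,7,10,11,14,15): XOR of data positions = 0⊕0⊕1⊕0⊕0⊕1⊕1 = 1
p4 (pos 4,5,6,7,12,13,14,15): XOR of data positions = 0⊕0⊕1⊕0⊕0⊕1⊕1 = 1
p8 (pos 8,9,10,11,12,13,14,15): XOR of data positions = 1⊕0⊕0⊕0⊕0⊕1⊕1 = 1
Codeword: 110100111000011

110100111000011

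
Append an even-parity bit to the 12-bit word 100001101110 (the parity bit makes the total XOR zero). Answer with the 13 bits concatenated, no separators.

1000011011100

XOR of the 12 data bits: 1⊕0⊕0⊕0⊕0⊕1⊕1⊕0⊕1⊕1⊕1⊕0 = 0
Parity bit = 0 (so all 13 bits XOR to 0).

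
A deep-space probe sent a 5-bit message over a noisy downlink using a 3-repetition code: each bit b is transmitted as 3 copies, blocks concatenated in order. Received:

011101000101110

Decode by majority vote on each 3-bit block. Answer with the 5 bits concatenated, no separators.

Block 1 (011): 2 ones → 1
Block 2 (101): 2 ones → 1
Block 3 (000): 0 ones → 0
Block 4 (101): 2 ones → 1
Block 5 (110): 2 ones → 1

11011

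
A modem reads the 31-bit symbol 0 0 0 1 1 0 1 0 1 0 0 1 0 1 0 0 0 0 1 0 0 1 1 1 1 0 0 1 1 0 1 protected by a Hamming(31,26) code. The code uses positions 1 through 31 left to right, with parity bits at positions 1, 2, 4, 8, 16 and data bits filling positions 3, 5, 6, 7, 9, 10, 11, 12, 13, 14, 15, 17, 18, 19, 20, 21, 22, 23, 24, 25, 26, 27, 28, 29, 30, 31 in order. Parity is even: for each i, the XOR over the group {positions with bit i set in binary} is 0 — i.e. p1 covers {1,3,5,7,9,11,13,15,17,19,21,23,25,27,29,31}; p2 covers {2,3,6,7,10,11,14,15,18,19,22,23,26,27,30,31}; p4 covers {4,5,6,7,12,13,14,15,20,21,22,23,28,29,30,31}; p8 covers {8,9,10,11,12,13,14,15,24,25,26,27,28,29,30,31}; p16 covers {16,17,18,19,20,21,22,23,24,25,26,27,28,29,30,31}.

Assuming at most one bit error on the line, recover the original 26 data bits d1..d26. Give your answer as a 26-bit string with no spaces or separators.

s1 (pos 1,3,5,7,9,11,13,15,17,19,21,23,25,27,29,31): 0⊕0⊕1⊕1⊕1⊕0⊕0⊕0⊕0⊕1⊕0⊕1⊕1⊕0⊕1⊕1 = 0
s2 (pos 2,3,6,7,10,11,14,15,18,19,22,23,26,27,30,31): 0⊕0⊕0⊕1⊕0⊕0⊕1⊕0⊕0⊕1⊕1⊕1⊕0⊕0⊕0⊕1 = 0
s4 (pos 4,5,6,7,12,13,14,15,20,21,22,23,28,29,30,31): 1⊕1⊕0⊕1⊕1⊕0⊕1⊕0⊕0⊕0⊕1⊕1⊕1⊕1⊕0⊕1 = 0
s8 (pos 8,9,10,11,12,13,14,15,24,25,26,27,28,29,30,31): 0⊕1⊕0⊕0⊕1⊕0⊕1⊕0⊕1⊕1⊕0⊕0⊕1⊕1⊕0⊕1 = 0
s16 (pos 16,17,18,19,20,21,22,23,24,25,26,27,28,29,30,31): 0⊕0⊕0⊕1⊕0⊕0⊕1⊕1⊕1⊕1⊕0⊕0⊕1⊕1⊕0⊕1 = 0
Syndrome s16…s1 = 00000 → no error.
Read data bits from positions 3,5,6,7,9,10,11,12,13,14,15,17,18,19,20,21,22,23,24,25,26,27,28,29,30,31: 01011001010001001111001101

01011001010001001111001101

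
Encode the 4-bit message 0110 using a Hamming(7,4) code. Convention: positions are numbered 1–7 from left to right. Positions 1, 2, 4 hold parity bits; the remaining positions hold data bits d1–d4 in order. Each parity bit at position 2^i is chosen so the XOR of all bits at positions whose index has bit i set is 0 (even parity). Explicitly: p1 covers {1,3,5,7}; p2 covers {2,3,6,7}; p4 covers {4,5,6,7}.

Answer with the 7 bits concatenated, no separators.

1100110

Place data at non-parity positions: p1 p2 0 p4 1 1 0
p1 (pos 1,3,5,7): XOR of data positions = 0⊕1⊕0 = 1
p2 (pos 2,3,6,7): XOR of data positions = 0⊕1⊕0 = 1
p4 (pos 4,5,6,7): XOR of data positions = 1⊕1⊕0 = 0
Codeword: 1100110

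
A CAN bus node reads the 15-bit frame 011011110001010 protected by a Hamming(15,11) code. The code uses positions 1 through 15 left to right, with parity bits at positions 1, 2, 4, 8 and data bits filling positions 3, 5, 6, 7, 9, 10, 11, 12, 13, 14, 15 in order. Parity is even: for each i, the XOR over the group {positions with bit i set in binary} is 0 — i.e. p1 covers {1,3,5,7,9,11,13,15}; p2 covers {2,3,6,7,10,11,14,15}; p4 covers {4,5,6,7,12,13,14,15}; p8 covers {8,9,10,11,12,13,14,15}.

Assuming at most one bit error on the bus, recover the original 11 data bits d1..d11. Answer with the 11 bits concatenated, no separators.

s1 (pos 1,3,5,7,9,11,13,15): 0⊕1⊕1⊕1⊕0⊕0⊕0⊕0 = 1
s2 (pos 2,3,6,7,10,11,14,15): 1⊕1⊕1⊕1⊕0⊕0⊕1⊕0 = 1
s4 (pos 4,5,6,7,12,13,14,15): 0⊕1⊕1⊕1⊕1⊕0⊕1⊕0 = 1
s8 (pos 8,9,10,11,12,13,14,15): 1⊕0⊕0⊕0⊕1⊕0⊕1⊕0 = 1
Syndrome s8…s1 = 1111 → error at position 15.
Flip position 15: 011011110001010 → 011011110001011
Read data bits from positions 3,5,6,7,9,10,11,12,13,14,15: 11110001011

11110001011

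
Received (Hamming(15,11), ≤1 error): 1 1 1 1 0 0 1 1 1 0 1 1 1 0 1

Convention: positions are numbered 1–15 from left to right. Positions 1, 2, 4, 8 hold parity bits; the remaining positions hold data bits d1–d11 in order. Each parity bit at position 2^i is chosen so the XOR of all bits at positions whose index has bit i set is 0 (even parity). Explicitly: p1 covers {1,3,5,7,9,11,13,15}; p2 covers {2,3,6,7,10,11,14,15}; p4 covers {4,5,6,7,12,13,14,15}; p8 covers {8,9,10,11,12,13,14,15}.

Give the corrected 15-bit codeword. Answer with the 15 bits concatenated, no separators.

s1 (pos 1,3,5,7,9,11,13,15): 1⊕1⊕0⊕1⊕1⊕1⊕1⊕1 = 1
s2 (pos 2,3,6,7,10,11,14,15): 1⊕1⊕0⊕1⊕0⊕1⊕0⊕1 = 1
s4 (pos 4,5,6,7,12,13,14,15): 1⊕0⊕0⊕1⊕1⊕1⊕0⊕1 = 1
s8 (pos 8,9,10,11,12,13,14,15): 1⊕1⊕0⊕1⊕1⊕1⊕0⊕1 = 0
Syndrome s8…s1 = 0111 → error at position 7.
Flip position 7: 111100111011101 → 111100011011101

111100011011101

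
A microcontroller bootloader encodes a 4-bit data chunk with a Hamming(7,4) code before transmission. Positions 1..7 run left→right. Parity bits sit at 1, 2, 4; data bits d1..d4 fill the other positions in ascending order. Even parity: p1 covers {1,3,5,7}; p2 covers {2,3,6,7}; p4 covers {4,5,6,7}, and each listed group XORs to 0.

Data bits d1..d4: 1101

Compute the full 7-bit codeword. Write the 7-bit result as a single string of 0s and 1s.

Place data at non-parity positions: p1 p2 1 p4 1 0 1
p1 (pos 1,3,5,7): XOR of data positions = 1⊕1⊕1 = 1
p2 (pos 2,3,6,7): XOR of data positions = 1⊕0⊕1 = 0
p4 (pos 4,5,6,7): XOR of data positions = 1⊕0⊕1 = 0
Codeword: 1010101

1010101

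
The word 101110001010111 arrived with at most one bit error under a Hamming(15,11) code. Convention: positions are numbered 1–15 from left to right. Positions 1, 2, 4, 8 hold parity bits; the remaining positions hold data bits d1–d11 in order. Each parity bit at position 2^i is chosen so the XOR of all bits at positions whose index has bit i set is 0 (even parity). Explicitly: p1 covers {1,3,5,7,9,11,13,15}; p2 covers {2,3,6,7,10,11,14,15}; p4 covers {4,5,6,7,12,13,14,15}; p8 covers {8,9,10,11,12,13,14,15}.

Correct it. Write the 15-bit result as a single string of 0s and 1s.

101110001010011

s1 (pos 1,3,5,7,9,11,13,15): 1⊕1⊕1⊕0⊕1⊕1⊕1⊕1 = 1
s2 (pos 2,3,6,7,10,11,14,15): 0⊕1⊕0⊕0⊕0⊕1⊕1⊕1 = 0
s4 (pos 4,5,6,7,12,13,14,15): 1⊕1⊕0⊕0⊕0⊕1⊕1⊕1 = 1
s8 (pos 8,9,10,11,12,13,14,15): 0⊕1⊕0⊕1⊕0⊕1⊕1⊕1 = 1
Syndrome s8…s1 = 1101 → error at position 13.
Flip position 13: 101110001010111 → 101110001010011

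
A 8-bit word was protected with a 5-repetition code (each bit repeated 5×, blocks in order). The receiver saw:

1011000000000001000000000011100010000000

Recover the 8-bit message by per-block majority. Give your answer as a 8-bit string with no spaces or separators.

10000100

Block 1 (10110): 3 ones → 1
Block 2 (00000): 0 ones → 0
Block 3 (00000): 0 ones → 0
Block 4 (10000): 1 one → 0
Block 5 (00000): 0 ones → 0
Block 6 (01110): 3 ones → 1
Block 7 (00100): 1 one → 0
Block 8 (00000): 0 ones → 0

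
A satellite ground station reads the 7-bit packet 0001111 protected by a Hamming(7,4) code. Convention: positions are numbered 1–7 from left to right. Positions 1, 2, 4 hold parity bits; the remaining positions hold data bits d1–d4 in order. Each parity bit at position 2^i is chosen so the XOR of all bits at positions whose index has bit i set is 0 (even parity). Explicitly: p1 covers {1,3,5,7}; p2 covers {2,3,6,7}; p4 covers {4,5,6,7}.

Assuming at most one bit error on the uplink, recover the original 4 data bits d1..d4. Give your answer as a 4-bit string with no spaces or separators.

0111

s1 (pos 1,3,5,7): 0⊕0⊕1⊕1 = 0
s2 (pos 2,3,6,7): 0⊕0⊕1⊕1 = 0
s4 (pos 4,5,6,7): 1⊕1⊕1⊕1 = 0
Syndrome s4…s1 = 000 → no error.
Read data bits from positions 3,5,6,7: 0111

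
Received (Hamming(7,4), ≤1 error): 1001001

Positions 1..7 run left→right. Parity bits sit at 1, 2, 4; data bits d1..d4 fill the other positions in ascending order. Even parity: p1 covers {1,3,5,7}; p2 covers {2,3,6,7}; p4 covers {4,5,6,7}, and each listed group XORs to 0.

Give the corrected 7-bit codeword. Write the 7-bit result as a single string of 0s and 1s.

s1 (pos 1,3,5,7): 1⊕0⊕0⊕1 = 0
s2 (pos 2,3,6,7): 0⊕0⊕0⊕1 = 1
s4 (pos 4,5,6,7): 1⊕0⊕0⊕1 = 0
Syndrome s4…s1 = 010 → error at position 2.
Flip position 2: 1001001 → 1101001

1101001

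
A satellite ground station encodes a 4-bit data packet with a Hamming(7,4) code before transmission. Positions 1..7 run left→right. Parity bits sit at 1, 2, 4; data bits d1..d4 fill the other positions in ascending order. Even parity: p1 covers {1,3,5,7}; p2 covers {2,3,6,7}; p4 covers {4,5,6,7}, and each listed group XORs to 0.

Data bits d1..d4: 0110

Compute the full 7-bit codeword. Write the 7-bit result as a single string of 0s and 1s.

1100110

Place data at non-parity positions: p1 p2 0 p4 1 1 0
p1 (pos 1,3,5,7): XOR of data positions = 0⊕1⊕0 = 1
p2 (pos 2,3,6,7): XOR of data positions = 0⊕1⊕0 = 1
p4 (pos 4,5,6,7): XOR of data positions = 1⊕1⊕0 = 0
Codeword: 1100110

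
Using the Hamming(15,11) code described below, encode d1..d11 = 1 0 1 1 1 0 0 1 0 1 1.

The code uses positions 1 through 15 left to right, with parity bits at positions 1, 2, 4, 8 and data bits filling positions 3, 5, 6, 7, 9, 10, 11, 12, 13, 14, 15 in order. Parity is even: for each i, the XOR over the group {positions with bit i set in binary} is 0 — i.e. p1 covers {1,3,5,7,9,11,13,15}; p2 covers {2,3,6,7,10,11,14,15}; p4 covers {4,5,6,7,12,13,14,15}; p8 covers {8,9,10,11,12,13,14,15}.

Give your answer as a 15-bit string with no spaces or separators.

Place data at non-parity positions: p1 p2 1 p4 0 1 1 p8 1 0 0 1 0 1 1
p1 (pos 1,3,5,7,9,11,13,15): XOR of data positions = 1⊕0⊕1⊕1⊕0⊕0⊕1 = 0
p2 (pos 2,3,6,7,10,11,14,15): XOR of data positions = 1⊕1⊕1⊕0⊕0⊕1⊕1 = 1
p4 (pos 4,5,6,7,12,13,14,15): XOR of data positions = 0⊕1⊕1⊕1⊕0⊕1⊕1 = 1
p8 (pos 8,9,10,11,12,13,14,15): XOR of data positions = 1⊕0⊕0⊕1⊕0⊕1⊕1 = 0
Codeword: 011101101001011

011101101001011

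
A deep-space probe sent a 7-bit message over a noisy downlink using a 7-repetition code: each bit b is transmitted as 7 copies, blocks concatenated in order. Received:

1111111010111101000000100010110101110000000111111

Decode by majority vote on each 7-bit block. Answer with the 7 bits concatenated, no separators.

Block 1 (1111111): 7 ones → 1
Block 2 (0101111): 5 ones → 1
Block 3 (0100000): 1 one → 0
Block 4 (0100010): 2 ones → 0
Block 5 (1101011): 5 ones → 1
Block 6 (1000000): 1 one → 0
Block 7 (0111111): 6 ones → 1

1100101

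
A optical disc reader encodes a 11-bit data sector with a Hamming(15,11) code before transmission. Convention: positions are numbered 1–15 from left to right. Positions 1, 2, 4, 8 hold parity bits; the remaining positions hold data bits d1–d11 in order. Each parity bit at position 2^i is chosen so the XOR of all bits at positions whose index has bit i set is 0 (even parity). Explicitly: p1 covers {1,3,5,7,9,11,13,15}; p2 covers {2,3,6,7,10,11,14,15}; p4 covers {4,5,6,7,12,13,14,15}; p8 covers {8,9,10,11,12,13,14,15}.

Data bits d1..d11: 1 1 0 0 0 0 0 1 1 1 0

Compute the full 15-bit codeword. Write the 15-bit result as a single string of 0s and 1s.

Place data at non-parity positions: p1 p2 1 p4 1 0 0 p8 0 0 0 1 1 1 0
p1 (pos 1,3,5,7,9,11,13,15): XOR of data positions = 1⊕1⊕0⊕0⊕0⊕1⊕0 = 1
p2 (pos 2,3,6,7,10,11,14,15): XOR of data positions = 1⊕0⊕0⊕0⊕0⊕1⊕0 = 0
p4 (pos 4,5,6,7,12,13,14,15): XOR of data positions = 1⊕0⊕0⊕1⊕1⊕1⊕0 = 0
p8 (pos 8,9,10,11,12,13,14,15): XOR of data positions = 0⊕0⊕0⊕1⊕1⊕1⊕0 = 1
Codeword: 101010010001110

101010010001110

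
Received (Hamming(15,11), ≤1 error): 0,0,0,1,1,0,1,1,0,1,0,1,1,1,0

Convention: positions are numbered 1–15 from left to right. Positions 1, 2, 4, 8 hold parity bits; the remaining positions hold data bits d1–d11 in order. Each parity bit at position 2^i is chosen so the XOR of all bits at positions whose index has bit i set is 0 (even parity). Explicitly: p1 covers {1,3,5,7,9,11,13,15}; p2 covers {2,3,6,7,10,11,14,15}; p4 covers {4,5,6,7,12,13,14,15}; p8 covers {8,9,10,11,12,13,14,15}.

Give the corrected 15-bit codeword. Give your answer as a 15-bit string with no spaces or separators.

s1 (pos 1,3,5,7,9,11,13,15): 0⊕0⊕1⊕1⊕0⊕0⊕1⊕0 = 1
s2 (pos 2,3,6,7,10,11,14,15): 0⊕0⊕0⊕1⊕1⊕0⊕1⊕0 = 1
s4 (pos 4,5,6,7,12,13,14,15): 1⊕1⊕0⊕1⊕1⊕1⊕1⊕0 = 0
s8 (pos 8,9,10,11,12,13,14,15): 1⊕0⊕1⊕0⊕1⊕1⊕1⊕0 = 1
Syndrome s8…s1 = 1011 → error at position 11.
Flip position 11: 000110110101110 → 000110110111110

000110110111110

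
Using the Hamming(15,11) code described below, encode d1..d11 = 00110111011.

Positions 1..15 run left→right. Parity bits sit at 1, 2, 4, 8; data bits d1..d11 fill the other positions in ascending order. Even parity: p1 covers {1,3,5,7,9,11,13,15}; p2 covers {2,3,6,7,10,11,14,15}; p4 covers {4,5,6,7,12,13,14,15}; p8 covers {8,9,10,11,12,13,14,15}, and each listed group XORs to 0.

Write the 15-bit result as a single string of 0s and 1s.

Place data at non-parity positions: p1 p2 0 p4 0 1 1 p8 0 1 1 1 0 1 1
p1 (pos 1,3,5,7,9,11,13,15): XOR of data positions = 0⊕0⊕1⊕0⊕1⊕0⊕1 = 1
p2 (pos 2,3,6,7,10,11,14,15): XOR of data positions = 0⊕1⊕1⊕1⊕1⊕1⊕1 = 0
p4 (pos 4,5,6,7,12,13,14,15): XOR of data positions = 0⊕1⊕1⊕1⊕0⊕1⊕1 = 1
p8 (pos 8,9,10,11,12,13,14,15): XOR of data positions = 0⊕1⊕1⊕1⊕0⊕1⊕1 = 1
Codeword: 100101110111011

100101110111011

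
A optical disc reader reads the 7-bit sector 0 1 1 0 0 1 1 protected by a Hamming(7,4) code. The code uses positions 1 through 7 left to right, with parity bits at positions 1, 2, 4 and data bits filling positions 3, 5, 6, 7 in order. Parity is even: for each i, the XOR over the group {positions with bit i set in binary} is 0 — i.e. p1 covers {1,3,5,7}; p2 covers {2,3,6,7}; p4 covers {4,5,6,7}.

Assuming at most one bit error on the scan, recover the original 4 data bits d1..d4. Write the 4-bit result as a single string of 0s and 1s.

s1 (pos 1,3,5,7): 0⊕1⊕0⊕1 = 0
s2 (pos 2,3,6,7): 1⊕1⊕1⊕1 = 0
s4 (pos 4,5,6,7): 0⊕0⊕1⊕1 = 0
Syndrome s4…s1 = 000 → no error.
Read data bits from positions 3,5,6,7: 1011

1011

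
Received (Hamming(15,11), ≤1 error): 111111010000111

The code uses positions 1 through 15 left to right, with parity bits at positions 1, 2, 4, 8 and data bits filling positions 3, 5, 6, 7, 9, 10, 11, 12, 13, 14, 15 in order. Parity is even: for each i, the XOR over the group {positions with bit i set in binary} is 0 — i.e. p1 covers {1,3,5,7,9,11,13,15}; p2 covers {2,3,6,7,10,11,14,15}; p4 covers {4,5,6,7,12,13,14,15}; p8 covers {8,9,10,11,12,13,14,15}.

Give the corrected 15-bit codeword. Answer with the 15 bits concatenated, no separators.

s1 (pos 1,3,5,7,9,11,13,15): 1⊕1⊕1⊕0⊕0⊕0⊕1⊕1 = 1
s2 (pos 2,3,6,7,10,11,14,15): 1⊕1⊕1⊕0⊕0⊕0⊕1⊕1 = 1
s4 (pos 4,5,6,7,12,13,14,15): 1⊕1⊕1⊕0⊕0⊕1⊕1⊕1 = 0
s8 (pos 8,9,10,11,12,13,14,15): 1⊕0⊕0⊕0⊕0⊕1⊕1⊕1 = 0
Syndrome s8…s1 = 0011 → error at position 3.
Flip position 3: 111111010000111 → 110111010000111

110111010000111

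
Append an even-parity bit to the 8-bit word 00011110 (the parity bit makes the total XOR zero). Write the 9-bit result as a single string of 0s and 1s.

XOR of the 8 data bits: 0⊕0⊕0⊕1⊕1⊕1⊕1⊕0 = 0
Parity bit = 0 (so all 9 bits XOR to 0).

000111100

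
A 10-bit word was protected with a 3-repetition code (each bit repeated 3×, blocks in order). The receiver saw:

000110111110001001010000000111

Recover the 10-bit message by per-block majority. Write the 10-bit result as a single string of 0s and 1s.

Block 1 (000): 0 ones → 0
Block 2 (110): 2 ones → 1
Block 3 (111): 3 ones → 1
Block 4 (110): 2 ones → 1
Block 5 (001): 1 one → 0
Block 6 (001): 1 one → 0
Block 7 (010): 1 one → 0
Block 8 (000): 0 ones → 0
Block 9 (000): 0 ones → 0
Block 10 (111): 3 ones → 1

0111000001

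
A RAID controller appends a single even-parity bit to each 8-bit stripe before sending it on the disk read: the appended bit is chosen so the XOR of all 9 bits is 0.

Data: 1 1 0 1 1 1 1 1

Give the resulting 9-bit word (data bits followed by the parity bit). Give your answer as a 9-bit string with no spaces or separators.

XOR of the 8 data bits: 1⊕1⊕0⊕1⊕1⊕1⊕1⊕1 = 1
Parity bit = 1 (so all 9 bits XOR to 0).

110111111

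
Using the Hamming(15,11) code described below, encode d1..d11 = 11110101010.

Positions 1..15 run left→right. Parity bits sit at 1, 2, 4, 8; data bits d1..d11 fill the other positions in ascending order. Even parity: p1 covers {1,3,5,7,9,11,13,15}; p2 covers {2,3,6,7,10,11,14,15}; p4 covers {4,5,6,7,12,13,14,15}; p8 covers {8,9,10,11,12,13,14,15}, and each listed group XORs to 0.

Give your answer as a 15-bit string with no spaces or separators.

Place data at non-parity positions: p1 p2 1 p4 1 1 1 p8 0 1 0 1 0 1 0
p1 (pos 1,3,5,7,9,11,13,15): XOR of data positions = 1⊕1⊕1⊕0⊕0⊕0⊕0 = 1
p2 (pos 2,3,6,7,10,11,14,15): XOR of data positions = 1⊕1⊕1⊕1⊕0⊕1⊕0 = 1
p4 (pos 4,5,6,7,12,13,14,15): XOR of data positions = 1⊕1⊕1⊕1⊕0⊕1⊕0 = 1
p8 (pos 8,9,10,11,12,13,14,15): XOR of data positions = 0⊕1⊕0⊕1⊕0⊕1⊕0 = 1
Codeword: 111111110101010

111111110101010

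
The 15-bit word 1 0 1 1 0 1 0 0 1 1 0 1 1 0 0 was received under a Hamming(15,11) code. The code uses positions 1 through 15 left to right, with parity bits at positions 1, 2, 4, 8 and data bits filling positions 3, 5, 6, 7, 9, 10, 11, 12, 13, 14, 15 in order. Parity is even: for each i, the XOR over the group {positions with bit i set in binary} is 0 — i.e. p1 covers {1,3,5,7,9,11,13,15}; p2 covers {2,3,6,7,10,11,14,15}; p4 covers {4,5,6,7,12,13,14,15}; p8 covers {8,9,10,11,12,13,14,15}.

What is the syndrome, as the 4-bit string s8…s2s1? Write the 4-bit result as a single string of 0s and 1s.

s1 (pos 1,3,5,7,9,11,13,15): 1⊕1⊕0⊕0⊕1⊕0⊕1⊕0 = 0
s2 (pos 2,3,6,7,10,11,14,15): 0⊕1⊕1⊕0⊕1⊕0⊕0⊕0 = 1
s4 (pos 4,5,6,7,12,13,14,15): 1⊕0⊕1⊕0⊕1⊕1⊕0⊕0 = 0
s8 (pos 8,9,10,11,12,13,14,15): 0⊕1⊕1⊕0⊕1⊕1⊕0⊕0 = 0
Syndrome s8…s1 = 0010 → error at position 2.

0010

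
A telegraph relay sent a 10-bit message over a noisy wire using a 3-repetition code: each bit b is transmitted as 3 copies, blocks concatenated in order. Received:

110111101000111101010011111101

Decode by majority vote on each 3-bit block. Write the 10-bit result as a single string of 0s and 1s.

1110110111

Block 1 (110): 2 ones → 1
Block 2 (111): 3 ones → 1
Block 3 (101): 2 ones → 1
Block 4 (000): 0 ones → 0
Block 5 (111): 3 ones → 1
Block 6 (101): 2 ones → 1
Block 7 (010): 1 one → 0
Block 8 (011): 2 ones → 1
Block 9 (111): 3 ones → 1
Block 10 (101): 2 ones → 1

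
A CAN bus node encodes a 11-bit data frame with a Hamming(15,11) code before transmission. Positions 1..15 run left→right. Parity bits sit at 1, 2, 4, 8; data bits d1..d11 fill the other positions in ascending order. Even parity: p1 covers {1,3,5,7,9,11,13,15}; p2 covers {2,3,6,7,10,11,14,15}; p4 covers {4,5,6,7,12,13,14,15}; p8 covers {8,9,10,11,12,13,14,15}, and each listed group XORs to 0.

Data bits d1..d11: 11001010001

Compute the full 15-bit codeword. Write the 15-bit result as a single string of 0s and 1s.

Place data at non-parity positions: p1 p2 1 p4 1 0 0 p8 1 0 1 0 0 0 1
p1 (pos 1,3,5,7,9,11,13,15): XOR of data positions = 1⊕1⊕0⊕1⊕1⊕0⊕1 = 1
p2 (pos 2,3,6,7,10,11,14,15): XOR of data positions = 1⊕0⊕0⊕0⊕1⊕0⊕1 = 1
p4 (pos 4,5,6,7,12,13,14,15): XOR of data positions = 1⊕0⊕0⊕0⊕0⊕0⊕1 = 0
p8 (pos 8,9,10,11,12,13,14,15): XOR of data positions = 1⊕0⊕1⊕0⊕0⊕0⊕1 = 1
Codeword: 111010011010001

111010011010001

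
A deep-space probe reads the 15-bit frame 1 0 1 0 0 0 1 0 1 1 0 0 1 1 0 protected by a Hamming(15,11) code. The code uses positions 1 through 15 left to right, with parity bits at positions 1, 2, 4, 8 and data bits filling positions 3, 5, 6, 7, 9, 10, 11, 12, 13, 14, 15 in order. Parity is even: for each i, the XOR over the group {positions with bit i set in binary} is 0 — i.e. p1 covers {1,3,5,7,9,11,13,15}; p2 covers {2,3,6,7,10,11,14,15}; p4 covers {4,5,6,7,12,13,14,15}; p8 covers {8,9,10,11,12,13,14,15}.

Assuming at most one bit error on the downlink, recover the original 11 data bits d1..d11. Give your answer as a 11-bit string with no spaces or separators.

11011100110

s1 (pos 1,3,5,7,9,11,13,15): 1⊕1⊕0⊕1⊕1⊕0⊕1⊕0 = 1
s2 (pos 2,3,6,7,10,11,14,15): 0⊕1⊕0⊕1⊕1⊕0⊕1⊕0 = 0
s4 (pos 4,5,6,7,12,13,14,15): 0⊕0⊕0⊕1⊕0⊕1⊕1⊕0 = 1
s8 (pos 8,9,10,11,12,13,14,15): 0⊕1⊕1⊕0⊕0⊕1⊕1⊕0 = 0
Syndrome s8…s1 = 0101 → error at position 5.
Flip position 5: 101000101100110 → 101010101100110
Read data bits from positions 3,5,6,7,9,10,11,12,13,14,15: 11011100110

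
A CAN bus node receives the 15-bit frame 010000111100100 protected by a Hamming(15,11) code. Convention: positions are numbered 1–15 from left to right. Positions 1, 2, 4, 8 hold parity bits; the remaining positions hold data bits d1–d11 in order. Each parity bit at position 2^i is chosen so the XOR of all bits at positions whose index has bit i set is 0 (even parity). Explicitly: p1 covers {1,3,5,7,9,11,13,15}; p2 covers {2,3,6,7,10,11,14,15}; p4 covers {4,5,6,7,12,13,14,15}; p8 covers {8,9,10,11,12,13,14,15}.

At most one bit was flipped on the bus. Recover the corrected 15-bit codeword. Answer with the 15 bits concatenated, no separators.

011000111100100

s1 (pos 1,3,5,7,9,11,13,15): 0⊕0⊕0⊕1⊕1⊕0⊕1⊕0 = 1
s2 (pos 2,3,6,7,10,11,14,15): 1⊕0⊕0⊕1⊕1⊕0⊕0⊕0 = 1
s4 (pos 4,5,6,7,12,13,14,15): 0⊕0⊕0⊕1⊕0⊕1⊕0⊕0 = 0
s8 (pos 8,9,10,11,12,13,14,15): 1⊕1⊕1⊕0⊕0⊕1⊕0⊕0 = 0
Syndrome s8…s1 = 0011 → error at position 3.
Flip position 3: 010000111100100 → 011000111100100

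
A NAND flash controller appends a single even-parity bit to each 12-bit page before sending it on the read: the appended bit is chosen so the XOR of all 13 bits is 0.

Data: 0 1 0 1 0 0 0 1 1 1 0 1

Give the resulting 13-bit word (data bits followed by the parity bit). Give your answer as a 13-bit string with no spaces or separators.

XOR of the 12 data bits: 0⊕1⊕0⊕1⊕0⊕0⊕0⊕1⊕1⊕1⊕0⊕1 = 0
Parity bit = 0 (so all 13 bits XOR to 0).

0101000111010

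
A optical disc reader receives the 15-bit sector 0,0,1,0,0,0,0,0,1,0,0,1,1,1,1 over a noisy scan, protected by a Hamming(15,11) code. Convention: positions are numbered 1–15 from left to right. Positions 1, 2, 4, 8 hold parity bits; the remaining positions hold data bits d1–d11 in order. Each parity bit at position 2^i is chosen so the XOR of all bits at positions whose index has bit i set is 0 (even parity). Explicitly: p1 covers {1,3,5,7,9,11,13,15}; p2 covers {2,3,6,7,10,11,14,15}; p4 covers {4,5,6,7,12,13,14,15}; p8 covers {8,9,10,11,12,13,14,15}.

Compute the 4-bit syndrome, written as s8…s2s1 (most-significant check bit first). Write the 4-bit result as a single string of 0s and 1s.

1010

s1 (pos 1,3,5,7,9,11,13,15): 0⊕1⊕0⊕0⊕1⊕0⊕1⊕1 = 0
s2 (pos 2,3,6,7,10,11,14,15): 0⊕1⊕0⊕0⊕0⊕0⊕1⊕1 = 1
s4 (pos 4,5,6,7,12,13,14,15): 0⊕0⊕0⊕0⊕1⊕1⊕1⊕1 = 0
s8 (pos 8,9,10,11,12,13,14,15): 0⊕1⊕0⊕0⊕1⊕1⊕1⊕1 = 1
Syndrome s8…s1 = 1010 → error at position 10.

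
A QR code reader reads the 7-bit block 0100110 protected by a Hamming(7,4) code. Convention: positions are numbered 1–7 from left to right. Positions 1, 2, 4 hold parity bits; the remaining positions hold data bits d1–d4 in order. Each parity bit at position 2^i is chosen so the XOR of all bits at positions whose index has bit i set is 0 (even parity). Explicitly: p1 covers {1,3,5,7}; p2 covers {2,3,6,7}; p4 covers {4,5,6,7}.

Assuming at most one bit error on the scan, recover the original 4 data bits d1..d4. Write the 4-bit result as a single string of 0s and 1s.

s1 (pos 1,3,5,7): 0⊕0⊕1⊕0 = 1
s2 (pos 2,3,6,7): 1⊕0⊕1⊕0 = 0
s4 (pos 4,5,6,7): 0⊕1⊕1⊕0 = 0
Syndrome s4…s1 = 001 → error at position 1.
Flip position 1: 0100110 → 1100110
Read data bits from positions 3,5,6,7: 0110

0110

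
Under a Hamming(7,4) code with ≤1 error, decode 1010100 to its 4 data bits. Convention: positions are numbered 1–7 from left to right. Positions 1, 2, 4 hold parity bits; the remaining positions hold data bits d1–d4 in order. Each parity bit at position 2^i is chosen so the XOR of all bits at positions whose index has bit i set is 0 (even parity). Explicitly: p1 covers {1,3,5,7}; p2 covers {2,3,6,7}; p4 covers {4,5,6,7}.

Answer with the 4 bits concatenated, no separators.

1101

s1 (pos 1,3,5,7): 1⊕1⊕1⊕0 = 1
s2 (pos 2,3,6,7): 0⊕1⊕0⊕0 = 1
s4 (pos 4,5,6,7): 0⊕1⊕0⊕0 = 1
Syndrome s4…s1 = 111 → error at position 7.
Flip position 7: 1010100 → 1010101
Read data bits from positions 3,5,6,7: 1101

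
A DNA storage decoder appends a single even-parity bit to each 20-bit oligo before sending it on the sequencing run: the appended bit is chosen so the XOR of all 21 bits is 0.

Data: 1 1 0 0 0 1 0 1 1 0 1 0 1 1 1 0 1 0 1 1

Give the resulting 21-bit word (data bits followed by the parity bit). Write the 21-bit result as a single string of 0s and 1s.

XOR of the 20 data bits: 1⊕1⊕0⊕0⊕0⊕1⊕0⊕1⊕1⊕0⊕1⊕0⊕1⊕1⊕1⊕0⊕1⊕0⊕1⊕1 = 0
Parity bit = 0 (so all 21 bits XOR to 0).

110001011010111010110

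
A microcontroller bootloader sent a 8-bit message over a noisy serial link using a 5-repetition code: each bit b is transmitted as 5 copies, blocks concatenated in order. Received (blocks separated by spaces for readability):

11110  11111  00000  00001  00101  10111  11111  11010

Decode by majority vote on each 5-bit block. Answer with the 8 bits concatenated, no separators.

11000111

Block 1 (11110): 4 ones → 1
Block 2 (11111): 5 ones → 1
Block 3 (00000): 0 ones → 0
Block 4 (00001): 1 one → 0
Block 5 (00101): 2 ones → 0
Block 6 (10111): 4 ones → 1
Block 7 (11111): 5 ones → 1
Block 8 (11010): 3 ones → 1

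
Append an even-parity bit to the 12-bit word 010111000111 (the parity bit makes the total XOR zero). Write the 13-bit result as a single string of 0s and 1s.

0101110001111

XOR of the 12 data bits: 0⊕1⊕0⊕1⊕1⊕1⊕0⊕0⊕0⊕1⊕1⊕1 = 1
Parity bit = 1 (so all 13 bits XOR to 0).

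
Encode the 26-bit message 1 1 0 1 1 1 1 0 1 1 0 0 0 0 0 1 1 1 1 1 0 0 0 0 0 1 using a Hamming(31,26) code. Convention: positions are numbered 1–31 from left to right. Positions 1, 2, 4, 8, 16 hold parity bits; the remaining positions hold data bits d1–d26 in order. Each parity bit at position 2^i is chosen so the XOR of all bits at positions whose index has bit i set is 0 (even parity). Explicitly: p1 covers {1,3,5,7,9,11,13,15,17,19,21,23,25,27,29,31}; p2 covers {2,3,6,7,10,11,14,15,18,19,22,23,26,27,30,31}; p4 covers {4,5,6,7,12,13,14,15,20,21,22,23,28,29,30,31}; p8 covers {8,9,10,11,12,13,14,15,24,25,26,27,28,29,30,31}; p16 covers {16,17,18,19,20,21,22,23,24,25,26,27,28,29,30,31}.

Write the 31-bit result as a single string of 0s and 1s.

Place data at non-parity positions: p1 p2 1 p4 1 0 1 p8 1 1 1 0 1 1 0 p16 0 0 0 0 1 1 1 1 1 0 0 0 0 0 1
p1 (pos 1,3,5,7,9,11,13,15,17,19,21,23,25,27,29,31): XOR of data positions = 1⊕1⊕1⊕1⊕1⊕1⊕0⊕0⊕0⊕1⊕1⊕1⊕0⊕0⊕1 = 0
p2 (pos 2,3,6,7,10,11,14,15,18,19,22,23,26,27,30,31): XOR of data positions = 1⊕0⊕1⊕1⊕1⊕1⊕0⊕0⊕0⊕1⊕1⊕0⊕0⊕0⊕1 = 0
p4 (pos 4,5,6,7,12,13,14,15,20,21,22,23,28,29,30,31): XOR of data positions = 1⊕0⊕1⊕0⊕1⊕1⊕0⊕0⊕1⊕1⊕1⊕0⊕0⊕0⊕1 = 0
p8 (pos 8,9,10,11,12,13,14,15,24,25,26,27,28,29,30,31): XOR of data positions = 1⊕1⊕1⊕0⊕1⊕1⊕0⊕1⊕1⊕0⊕0⊕0⊕0⊕0⊕1 = 0
p16 (pos 16,17,18,19,20,21,22,23,24,25,26,27,28,29,30,31): XOR of data positions = 0⊕0⊕0⊕0⊕1⊕1⊕1⊕1⊕1⊕0⊕0⊕0⊕0⊕0⊕1 = 0
Codeword: 0010101011101100000011111000001

0010101011101100000011111000001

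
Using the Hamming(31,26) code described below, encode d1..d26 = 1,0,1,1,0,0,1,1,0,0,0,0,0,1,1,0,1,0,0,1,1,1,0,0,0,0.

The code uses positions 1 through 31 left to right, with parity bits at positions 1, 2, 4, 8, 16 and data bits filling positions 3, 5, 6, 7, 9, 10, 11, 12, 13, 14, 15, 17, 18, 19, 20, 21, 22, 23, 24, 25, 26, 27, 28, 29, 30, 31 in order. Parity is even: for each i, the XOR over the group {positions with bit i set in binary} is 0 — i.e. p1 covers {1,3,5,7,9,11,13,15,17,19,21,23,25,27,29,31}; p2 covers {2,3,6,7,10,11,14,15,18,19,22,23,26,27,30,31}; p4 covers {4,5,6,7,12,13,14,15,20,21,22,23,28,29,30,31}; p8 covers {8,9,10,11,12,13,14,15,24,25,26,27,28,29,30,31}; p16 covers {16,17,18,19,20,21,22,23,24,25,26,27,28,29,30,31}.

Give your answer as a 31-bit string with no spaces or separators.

Place data at non-parity positions: p1 p2 1 p4 0 1 1 p8 0 0 1 1 0 0 0 p16 0 0 1 1 0 1 0 0 1 1 1 0 0 0 0
p1 (pos 1,3,5,7,9,11,13,15,17,19,21,23,25,27,29,31): XOR of data positions = 1⊕0⊕1⊕0⊕1⊕0⊕0⊕0⊕1⊕0⊕0⊕1⊕1⊕0⊕0 = 0
p2 (pos 2,3,6,7,10,11,14,15,18,19,22,23,26,27,30,31): XOR of data positions = 1⊕1⊕1⊕0⊕1⊕0⊕0⊕0⊕1⊕1⊕0⊕1⊕1⊕0⊕0 = 0
p4 (pos 4,5,6,7,12,13,14,15,20,21,22,23,28,29,30,31): XOR of data positions = 0⊕1⊕1⊕1⊕0⊕0⊕0⊕1⊕0⊕1⊕0⊕0⊕0⊕0⊕0 = 1
p8 (pos 8,9,10,11,12,13,14,15,24,25,26,27,28,29,30,31): XOR of data positions = 0⊕0⊕1⊕1⊕0⊕0⊕0⊕0⊕1⊕1⊕1⊕0⊕0⊕0⊕0 = 1
p16 (pos 16,17,18,19,20,21,22,23,24,25,26,27,28,29,30,31): XOR of data positions = 0⊕0⊕1⊕1⊕0⊕1⊕0⊕0⊕1⊕1⊕1⊕0⊕0⊕0⊕0 = 0
Codeword: 0011011100110000001101001110000

0011011100110000001101001110000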